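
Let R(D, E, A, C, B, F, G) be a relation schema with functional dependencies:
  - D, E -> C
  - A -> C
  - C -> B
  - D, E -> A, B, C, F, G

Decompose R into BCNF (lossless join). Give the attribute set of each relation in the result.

Candidate key of the original relation: {D, E}.
{A, B, C, D, E, F, G}: {A} determines {A, B, C} here but is not a superkey — split on A -> B, C, giving {A, B, C} and {A, D, E, F, G}.
{A, B, C}: {C} determines {B, C} here but is not a superkey — split on C -> B, giving {B, C} and {A, C}.
{B, C} has no BCNF violation.
{A, C} has no BCNF violation.
{A, D, E, F, G} has no BCNF violation.

{A, C}; {A, D, E, F, G}; {B, C}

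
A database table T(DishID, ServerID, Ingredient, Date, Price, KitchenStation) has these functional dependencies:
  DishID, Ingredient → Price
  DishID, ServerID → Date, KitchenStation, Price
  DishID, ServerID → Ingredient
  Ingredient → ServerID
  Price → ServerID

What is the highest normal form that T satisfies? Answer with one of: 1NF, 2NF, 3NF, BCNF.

Candidate keys: {DishID, Ingredient}, {DishID, Price}, {DishID, ServerID}. Prime attributes: {DishID, Ingredient, Price, ServerID}.
Ingredient → ServerID: {Ingredient}⁺ = {Ingredient, ServerID}, which is not all of the attributes, so the left side is not a superkey — BCNF is violated.
Since {ServerID} ⊆ prime attributes and every other non-superkey FD also has a prime right side, the schema is in 3NF.

3NF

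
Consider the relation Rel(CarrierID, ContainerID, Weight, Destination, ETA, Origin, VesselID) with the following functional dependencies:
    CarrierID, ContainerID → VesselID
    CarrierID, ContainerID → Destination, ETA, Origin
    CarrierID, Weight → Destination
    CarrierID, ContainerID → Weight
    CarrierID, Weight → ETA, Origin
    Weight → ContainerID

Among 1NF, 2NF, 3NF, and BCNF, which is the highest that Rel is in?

3NF

Candidate keys: {CarrierID, ContainerID}, {CarrierID, Weight}. Prime attributes: {CarrierID, ContainerID, Weight}.
Weight → ContainerID breaks BCNF: {Weight}⁺ = {ContainerID, Weight}, so {Weight} is not a superkey.
Its right-hand attributes {ContainerID} are all prime, as are those of every other non-superkey FD — the relation is in 3NF.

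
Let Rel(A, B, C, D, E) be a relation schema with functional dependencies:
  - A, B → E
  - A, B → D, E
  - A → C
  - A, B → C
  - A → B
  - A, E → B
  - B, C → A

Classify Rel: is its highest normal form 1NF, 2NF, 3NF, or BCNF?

BCNF

Candidate keys: {A}, {B, C}. Prime attributes: {A, B, C}.
Each dependency's left side is a superkey — BCNF holds.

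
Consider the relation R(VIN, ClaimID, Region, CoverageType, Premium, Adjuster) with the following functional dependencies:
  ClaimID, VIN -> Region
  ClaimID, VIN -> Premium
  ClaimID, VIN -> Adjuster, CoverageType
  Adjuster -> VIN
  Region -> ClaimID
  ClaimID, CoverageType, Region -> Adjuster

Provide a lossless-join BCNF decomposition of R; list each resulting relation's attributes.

Candidate keys of the original relation: {Adjuster, ClaimID}, {Adjuster, Region}, {ClaimID, VIN}, {CoverageType, Region}, {Region, VIN}.
Within {Adjuster, ClaimID, CoverageType, Premium, Region, VIN}: {Adjuster}⁺ ∩ {Adjuster, ClaimID, CoverageType, Premium, Region, VIN} = {Adjuster, VIN}, not the whole set, so Adjuster -> VIN violates BCNF; decompose into {Adjuster, VIN} and {Adjuster, ClaimID, CoverageType, Premium, Region}.
{Adjuster, VIN} is in BCNF.
Within {Adjuster, ClaimID, CoverageType, Premium, Region}: {Region}⁺ ∩ {Adjuster, ClaimID, CoverageType, Premium, Region} = {ClaimID, Region}, not the whole set, so Region -> ClaimID violates BCNF; decompose into {ClaimID, Region} and {Adjuster, CoverageType, Premium, Region}.
{ClaimID, Region} is in BCNF.
{Adjuster, CoverageType, Premium, Region} is in BCNF.

{Adjuster, CoverageType, Premium, Region}; {Adjuster, VIN}; {ClaimID, Region}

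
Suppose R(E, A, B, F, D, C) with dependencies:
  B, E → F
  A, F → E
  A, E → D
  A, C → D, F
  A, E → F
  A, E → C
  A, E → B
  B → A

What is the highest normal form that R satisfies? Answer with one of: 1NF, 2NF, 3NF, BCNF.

3NF

Candidate keys: {A, C}, {A, E}, {A, F}, {B, C}, {B, E}, {B, F}. Prime attributes: {A, B, C, E, F}.
B → A: {B}⁺ = {A, B}, which is not all of the attributes, so the left side is not a superkey — BCNF is violated.
Its right-hand attributes {A} are all prime, as are those of every other non-superkey FD — the relation is in 3NF.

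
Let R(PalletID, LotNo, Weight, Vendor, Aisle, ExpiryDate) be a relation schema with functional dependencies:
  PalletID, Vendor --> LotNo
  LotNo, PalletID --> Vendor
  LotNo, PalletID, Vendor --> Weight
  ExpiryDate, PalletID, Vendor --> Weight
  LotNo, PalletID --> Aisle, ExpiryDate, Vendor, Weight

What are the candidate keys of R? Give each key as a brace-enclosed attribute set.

{LotNo, PalletID}, {PalletID, Vendor}

{PalletID} never appears on the right of any FD, so every key must include it.
Closure of {LotNo, PalletID} is {Aisle, ExpiryDate, LotNo, PalletID, Vendor, Weight}, the whole schema; {LotNo, PalletID} is a candidate key.
Closure of {PalletID, Vendor} is {Aisle, ExpiryDate, LotNo, PalletID, Vendor, Weight}, the whole schema; {PalletID, Vendor} is a candidate key.
No proper subset of any of these is a key, and no other minimal superkey exists.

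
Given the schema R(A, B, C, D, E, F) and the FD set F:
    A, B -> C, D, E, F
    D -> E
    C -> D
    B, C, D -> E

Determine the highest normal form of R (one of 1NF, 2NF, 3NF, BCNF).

Candidate key: {A, B}. Prime attributes: {A, B}.
For D -> E we have {D}⁺ = {D, E}; {D} is not a superkey, so BCNF fails.
D -> E determines the non-prime attribute {E} from a non-superkey — 3NF is violated.
No proper subset of a key has a non-prime attribute in its closure, so there is no partial dependency; 2NF holds.

2NF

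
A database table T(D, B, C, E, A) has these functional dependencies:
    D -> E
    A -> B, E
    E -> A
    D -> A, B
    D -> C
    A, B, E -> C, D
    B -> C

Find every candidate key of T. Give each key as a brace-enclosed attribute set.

{A} is a candidate key since {A}⁺ = {A, B, C, D, E} covers every attribute.
{D} is a candidate key since {D}⁺ = {A, B, C, D, E} covers every attribute.
{E} is a candidate key since {E}⁺ = {A, B, C, D, E} covers every attribute.
No proper subset of any of these is a key, and no other minimal superkey exists.

{A}, {D}, {E}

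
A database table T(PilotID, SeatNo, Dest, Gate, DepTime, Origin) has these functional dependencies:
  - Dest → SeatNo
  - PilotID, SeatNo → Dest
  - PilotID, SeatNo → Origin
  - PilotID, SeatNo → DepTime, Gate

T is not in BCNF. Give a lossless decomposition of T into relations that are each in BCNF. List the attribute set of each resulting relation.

Candidate keys of the original relation: {Dest, PilotID}, {PilotID, SeatNo}.
{DepTime, Dest, Gate, Origin, PilotID, SeatNo}: {Dest} determines {Dest, SeatNo} here but is not a superkey — split on Dest → SeatNo, giving {Dest, SeatNo} and {DepTime, Dest, Gate, Origin, PilotID}.
{Dest, SeatNo}: every determinant is a superkey — BCNF.
{DepTime, Dest, Gate, Origin, PilotID}: every determinant is a superkey — BCNF.

{DepTime, Dest, Gate, Origin, PilotID}; {Dest, SeatNo}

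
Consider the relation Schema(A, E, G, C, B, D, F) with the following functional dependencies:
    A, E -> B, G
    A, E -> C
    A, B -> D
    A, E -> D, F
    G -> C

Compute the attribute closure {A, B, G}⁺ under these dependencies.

{A, B, C, D, G}

Start with {A, B, G}.
A, B -> D applies; add {D} → now {A, B, D, G}.
G -> C applies; add {C} → now {A, B, C, D, G}.
No further FD applies.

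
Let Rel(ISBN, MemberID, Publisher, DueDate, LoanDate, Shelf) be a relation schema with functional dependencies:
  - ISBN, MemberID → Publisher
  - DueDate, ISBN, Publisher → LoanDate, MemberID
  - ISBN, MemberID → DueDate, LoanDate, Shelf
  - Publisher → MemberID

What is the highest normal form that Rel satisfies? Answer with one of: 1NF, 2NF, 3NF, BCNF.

Candidate keys: {ISBN, MemberID}, {ISBN, Publisher}. Prime attributes: {ISBN, MemberID, Publisher}.
Publisher → MemberID breaks BCNF: {Publisher}⁺ = {MemberID, Publisher}, so {Publisher} is not a superkey.
Since {MemberID} ⊆ prime attributes and every other non-superkey FD also has a prime right side, the schema is in 3NF.

3NF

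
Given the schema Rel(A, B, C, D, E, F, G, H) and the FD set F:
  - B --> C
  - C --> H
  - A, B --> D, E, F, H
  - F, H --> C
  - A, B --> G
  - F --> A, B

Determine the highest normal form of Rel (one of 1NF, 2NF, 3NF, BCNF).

Candidate keys: {A, B}, {F}. Prime attributes: {A, B, F}.
For B --> C we have {B}⁺ = {B, C, H}; {B} is not a superkey, so BCNF fails.
B --> C determines the non-prime attribute {C} from a non-superkey — 3NF is violated.
{B} is a proper subset of the key {A, B}, and {B}⁺ contains the non-prime attributes {C, H} — a partial dependency, so 2NF is violated.

1NF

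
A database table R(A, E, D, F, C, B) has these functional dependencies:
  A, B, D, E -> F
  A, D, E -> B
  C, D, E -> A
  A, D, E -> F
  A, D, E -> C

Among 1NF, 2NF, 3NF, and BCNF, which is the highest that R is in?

BCNF

Candidate keys: {A, D, E}, {C, D, E}. Prime attributes: {A, C, D, E}.
The left-hand side of every FD is a superkey, so BCNF is satisfied.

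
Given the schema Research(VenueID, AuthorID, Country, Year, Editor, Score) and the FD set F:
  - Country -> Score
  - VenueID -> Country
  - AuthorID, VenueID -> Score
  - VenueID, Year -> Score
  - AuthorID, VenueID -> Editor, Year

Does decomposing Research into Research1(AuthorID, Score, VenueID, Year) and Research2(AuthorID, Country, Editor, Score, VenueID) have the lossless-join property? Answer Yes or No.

Research1 ∩ Research2 = {AuthorID, Score, VenueID}; its closure under F is {AuthorID, Country, Editor, Score, VenueID, Year}.
Research1 is contained in that closure, so Research1 ∩ Research2 -> Research1 holds and the join is lossless.

Yes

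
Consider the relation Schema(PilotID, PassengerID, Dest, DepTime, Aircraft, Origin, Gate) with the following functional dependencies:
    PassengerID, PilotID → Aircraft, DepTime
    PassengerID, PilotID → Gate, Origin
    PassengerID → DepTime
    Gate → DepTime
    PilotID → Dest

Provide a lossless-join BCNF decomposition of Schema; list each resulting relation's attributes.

{Aircraft, Gate, Origin, PassengerID, PilotID}; {DepTime, PassengerID}; {Dest, PilotID}

Candidate key of the original relation: {PassengerID, PilotID}.
Within {Aircraft, DepTime, Dest, Gate, Origin, PassengerID, PilotID}: {PassengerID}⁺ ∩ {Aircraft, DepTime, Dest, Gate, Origin, PassengerID, PilotID} = {DepTime, PassengerID}, not the whole set, so PassengerID → DepTime violates BCNF; decompose into {DepTime, PassengerID} and {Aircraft, Dest, Gate, Origin, PassengerID, PilotID}.
{DepTime, PassengerID} has no BCNF violation.
Within {Aircraft, Dest, Gate, Origin, PassengerID, PilotID}: {PilotID}⁺ ∩ {Aircraft, Dest, Gate, Origin, PassengerID, PilotID} = {Dest, PilotID}, not the whole set, so PilotID → Dest violates BCNF; decompose into {Dest, PilotID} and {Aircraft, Gate, Origin, PassengerID, PilotID}.
{Dest, PilotID} has no BCNF violation.
{Aircraft, Gate, Origin, PassengerID, PilotID} has no BCNF violation.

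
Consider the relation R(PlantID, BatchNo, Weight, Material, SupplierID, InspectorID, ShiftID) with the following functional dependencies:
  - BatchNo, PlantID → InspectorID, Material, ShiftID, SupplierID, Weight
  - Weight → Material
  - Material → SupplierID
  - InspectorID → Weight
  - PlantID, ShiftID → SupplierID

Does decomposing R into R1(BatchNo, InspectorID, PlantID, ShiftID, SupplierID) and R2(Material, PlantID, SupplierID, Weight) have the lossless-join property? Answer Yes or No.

Common attributes: {PlantID, SupplierID}; their closure is {PlantID, SupplierID}.
The closure covers neither R1 nor R2 entirely; the join is not lossless.

No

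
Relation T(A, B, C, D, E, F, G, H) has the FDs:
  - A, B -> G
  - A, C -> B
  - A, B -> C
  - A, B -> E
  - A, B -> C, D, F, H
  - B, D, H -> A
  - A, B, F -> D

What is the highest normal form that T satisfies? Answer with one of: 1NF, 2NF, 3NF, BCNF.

Candidate keys: {A, B}, {A, C}, {B, D, H}. Prime attributes: {A, B, C, D, H}.
Every FD has a superkey on the left, so the relation is in BCNF.

BCNF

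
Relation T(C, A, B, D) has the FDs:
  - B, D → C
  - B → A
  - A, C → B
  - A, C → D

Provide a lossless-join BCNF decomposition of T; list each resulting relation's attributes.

{A, B}; {B, C, D}

Candidate keys of the original relation: {A, C}, {B, C}, {B, D}.
Within {A, B, C, D}: {B}⁺ ∩ {A, B, C, D} = {A, B}, not the whole set, so B → A violates BCNF; decompose into {A, B} and {B, C, D}.
{A, B} is in BCNF.
{B, C, D} is in BCNF.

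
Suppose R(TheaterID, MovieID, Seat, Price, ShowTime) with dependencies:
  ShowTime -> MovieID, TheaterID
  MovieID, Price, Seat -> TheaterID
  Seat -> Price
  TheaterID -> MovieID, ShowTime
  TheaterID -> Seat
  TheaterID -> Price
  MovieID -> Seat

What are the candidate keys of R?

{MovieID}, {ShowTime}, {TheaterID}

{MovieID}⁺ = {MovieID, Price, Seat, ShowTime, TheaterID} — all of the relation — so {MovieID} is a candidate key.
{ShowTime}⁺ = {MovieID, Price, Seat, ShowTime, TheaterID} — all of the relation — so {ShowTime} is a candidate key.
{TheaterID}⁺ = {MovieID, Price, Seat, ShowTime, TheaterID} — all of the relation — so {TheaterID} is a candidate key.
No proper subset of any of these is a key, and no other minimal superkey exists.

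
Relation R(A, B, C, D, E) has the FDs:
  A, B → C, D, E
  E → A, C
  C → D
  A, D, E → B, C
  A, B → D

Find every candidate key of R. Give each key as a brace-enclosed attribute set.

{A, B}, {E}

{E}⁺ = {A, B, C, D, E}, which is every attribute, so {E} is a candidate key.
{A, B}⁺ = {A, B, C, D, E}, which is every attribute, so {A, B} is a candidate key.
Any other superkey properly contains one of these, so there are no further candidate keys.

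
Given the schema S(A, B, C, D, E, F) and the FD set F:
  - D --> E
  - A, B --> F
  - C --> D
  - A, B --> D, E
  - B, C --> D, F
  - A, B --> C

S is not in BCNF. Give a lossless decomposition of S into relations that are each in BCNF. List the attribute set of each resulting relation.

{A, B, C}; {B, C, F}; {C, D}; {D, E}

Candidate key of the original relation: {A, B}.
In {A, B, C, D, E, F}, {D} is not a superkey ({D}⁺ restricted to this set is {D, E}), so split on D --> E into {D, E} and {A, B, C, D, F}.
{D, E} has no BCNF violation.
In {A, B, C, D, F}, {C} is not a superkey ({C}⁺ restricted to this set is {C, D}), so split on C --> D into {C, D} and {A, B, C, F}.
{C, D} has no BCNF violation.
In {A, B, C, F}, {B, C} is not a superkey ({B, C}⁺ restricted to this set is {B, C, F}), so split on B, C --> F into {B, C, F} and {A, B, C}.
{B, C, F} has no BCNF violation.
{A, B, C} has no BCNF violation.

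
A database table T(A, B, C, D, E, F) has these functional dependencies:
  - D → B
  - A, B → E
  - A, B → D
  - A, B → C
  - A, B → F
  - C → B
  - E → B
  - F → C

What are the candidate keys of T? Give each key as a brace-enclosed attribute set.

{A, B}, {A, C}, {A, D}, {A, E}, {A, F}

{A} never appears on the right of any FD, so every key must include it.
{A, B} is a candidate key since {A, B}⁺ = {A, B, C, D, E, F} covers every attribute.
{A, C} is a candidate key since {A, C}⁺ = {A, B, C, D, E, F} covers every attribute.
{A, D} is a candidate key since {A, D}⁺ = {A, B, C, D, E, F} covers every attribute.
{A, E} is a candidate key since {A, E}⁺ = {A, B, C, D, E, F} covers every attribute.
{A, F} is a candidate key since {A, F}⁺ = {A, B, C, D, E, F} covers every attribute.
These are minimal and exhaustive — every other superkey contains one of them.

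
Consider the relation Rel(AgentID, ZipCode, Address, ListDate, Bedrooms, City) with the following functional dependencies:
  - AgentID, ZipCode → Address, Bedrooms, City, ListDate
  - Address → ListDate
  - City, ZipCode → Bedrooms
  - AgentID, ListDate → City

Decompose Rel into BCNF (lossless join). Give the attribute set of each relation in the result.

Candidate key of the original relation: {AgentID, ZipCode}.
In {Address, AgentID, Bedrooms, City, ListDate, ZipCode}, {Address} is not a superkey ({Address}⁺ restricted to this set is {Address, ListDate}), so split on Address → ListDate into {Address, ListDate} and {Address, AgentID, Bedrooms, City, ZipCode}.
{Address, ListDate} has no BCNF violation.
In {Address, AgentID, Bedrooms, City, ZipCode}, {City, ZipCode} is not a superkey ({City, ZipCode}⁺ restricted to this set is {Bedrooms, City, ZipCode}), so split on City, ZipCode → Bedrooms into {Bedrooms, City, ZipCode} and {Address, AgentID, City, ZipCode}.
{Bedrooms, City, ZipCode} has no BCNF violation.
In {Address, AgentID, City, ZipCode}, {Address, AgentID} is not a superkey ({Address, AgentID}⁺ restricted to this set is {Address, AgentID, City}), so split on Address, AgentID → City into {Address, AgentID, City} and {Address, AgentID, ZipCode}.
{Address, AgentID, City} has no BCNF violation.
{Address, AgentID, ZipCode} has no BCNF violation.

{Address, AgentID, City}; {Address, AgentID, ZipCode}; {Address, ListDate}; {Bedrooms, City, ZipCode}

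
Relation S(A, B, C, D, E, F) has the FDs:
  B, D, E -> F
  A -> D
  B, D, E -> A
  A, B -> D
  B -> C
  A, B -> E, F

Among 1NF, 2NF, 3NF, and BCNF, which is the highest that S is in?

Candidate keys: {A, B}, {B, D, E}. Prime attributes: {A, B, D, E}.
For A -> D we have {A}⁺ = {A, D}; {A} is not a superkey, so BCNF fails.
B -> C determines the non-prime attribute {C} from a non-superkey — 3NF is violated.
The proper key subset {B} of {A, B} determines non-prime {C}, so the relation is not even in 2NF.

1NF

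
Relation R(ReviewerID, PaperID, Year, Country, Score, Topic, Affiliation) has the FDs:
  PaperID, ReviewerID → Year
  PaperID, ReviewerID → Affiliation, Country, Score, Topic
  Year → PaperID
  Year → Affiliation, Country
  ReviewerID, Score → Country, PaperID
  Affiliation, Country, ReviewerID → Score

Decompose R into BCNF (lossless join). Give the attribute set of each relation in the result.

{Affiliation, Country, PaperID, Year}; {ReviewerID, Score, Topic, Year}

Candidate keys of the original relation: {Affiliation, Country, ReviewerID}, {PaperID, ReviewerID}, {ReviewerID, Score}, {ReviewerID, Year}.
Within {Affiliation, Country, PaperID, ReviewerID, Score, Topic, Year}: {Year}⁺ ∩ {Affiliation, Country, PaperID, ReviewerID, Score, Topic, Year} = {Affiliation, Country, PaperID, Year}, not the whole set, so Year → Affiliation, Country, PaperID violates BCNF; decompose into {Affiliation, Country, PaperID, Year} and {ReviewerID, Score, Topic, Year}.
{Affiliation, Country, PaperID, Year}: every determinant is a superkey — BCNF.
{ReviewerID, Score, Topic, Year}: every determinant is a superkey — BCNF.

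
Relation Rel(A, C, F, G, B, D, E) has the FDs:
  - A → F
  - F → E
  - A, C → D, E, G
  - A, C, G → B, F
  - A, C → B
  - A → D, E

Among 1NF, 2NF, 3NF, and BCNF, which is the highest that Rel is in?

Candidate key: {A, C}. Prime attributes: {A, C}.
A → F breaks BCNF: {A}⁺ = {A, D, E, F}, so {A} is not a superkey.
A → F has non-prime {F} on the right and a non-superkey on the left, so 3NF fails.
The proper key subset {A} of {A, C} determines non-prime {D, E, F}, so the relation is not even in 2NF.

1NF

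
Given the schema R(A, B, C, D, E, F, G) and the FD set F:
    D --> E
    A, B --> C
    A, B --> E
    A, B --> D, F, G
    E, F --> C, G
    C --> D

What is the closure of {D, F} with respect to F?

{C, D, E, F, G}

Start with {D, F}.
D --> E applies; add {E} → now {D, E, F}.
E, F --> C, G applies; add {C, G} → now {C, D, E, F, G}.
No further FD applies.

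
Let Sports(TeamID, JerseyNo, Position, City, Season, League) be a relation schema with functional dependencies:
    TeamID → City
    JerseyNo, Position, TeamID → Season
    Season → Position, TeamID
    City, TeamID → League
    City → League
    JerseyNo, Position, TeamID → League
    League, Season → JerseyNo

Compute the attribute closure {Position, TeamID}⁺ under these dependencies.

Start with {Position, TeamID}.
TeamID → City applies; add {City} → now {City, Position, TeamID}.
City, TeamID → League applies; add {League} → now {City, League, Position, TeamID}.
No further FD applies.

{City, League, Position, TeamID}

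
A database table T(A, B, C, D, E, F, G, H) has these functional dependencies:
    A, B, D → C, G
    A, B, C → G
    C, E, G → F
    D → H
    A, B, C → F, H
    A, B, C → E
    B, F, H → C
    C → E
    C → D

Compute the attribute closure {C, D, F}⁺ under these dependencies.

{C, D, E, F, H}

Start with {C, D, F}.
D → H applies; add {H} → now {C, D, F, H}.
C → E applies; add {E} → now {C, D, E, F, H}.
No further FD applies.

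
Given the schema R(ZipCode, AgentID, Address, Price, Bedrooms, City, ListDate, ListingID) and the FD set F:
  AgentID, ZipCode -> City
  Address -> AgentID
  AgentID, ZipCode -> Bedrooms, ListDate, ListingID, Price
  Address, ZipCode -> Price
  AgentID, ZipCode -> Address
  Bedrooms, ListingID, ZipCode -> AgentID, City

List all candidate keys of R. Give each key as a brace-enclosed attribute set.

{Address, ZipCode}, {AgentID, ZipCode}, {Bedrooms, ListingID, ZipCode}

{ZipCode} never appears on the right of any FD, so every key must include it.
{Address, ZipCode}⁺ = {Address, AgentID, Bedrooms, City, ListDate, ListingID, Price, ZipCode}, which is every attribute, so {Address, ZipCode} is a candidate key.
{AgentID, ZipCode}⁺ = {Address, AgentID, Bedrooms, City, ListDate, ListingID, Price, ZipCode}, which is every attribute, so {AgentID, ZipCode} is a candidate key.
{Bedrooms, ListingID, ZipCode}⁺ = {Address, AgentID, Bedrooms, City, ListDate, ListingID, Price, ZipCode}, which is every attribute, so {Bedrooms, ListingID, ZipCode} is a candidate key.
These are minimal and exhaustive — every other superkey contains one of them.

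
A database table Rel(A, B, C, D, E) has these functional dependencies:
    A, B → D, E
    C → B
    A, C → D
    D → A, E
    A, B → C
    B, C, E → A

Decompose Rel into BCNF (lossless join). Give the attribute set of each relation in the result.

{A, D, E}; {B, C}; {C, D}

Candidate keys of the original relation: {A, B}, {A, C}, {B, D}, {C, D}, {C, E}.
Within {A, B, C, D, E}: {C}⁺ ∩ {A, B, C, D, E} = {B, C}, not the whole set, so C → B violates BCNF; decompose into {B, C} and {A, C, D, E}.
{B, C} has no BCNF violation.
Within {A, C, D, E}: {D}⁺ ∩ {A, C, D, E} = {A, D, E}, not the whole set, so D → A, E violates BCNF; decompose into {A, D, E} and {C, D}.
{A, D, E} has no BCNF violation.
{C, D} has no BCNF violation.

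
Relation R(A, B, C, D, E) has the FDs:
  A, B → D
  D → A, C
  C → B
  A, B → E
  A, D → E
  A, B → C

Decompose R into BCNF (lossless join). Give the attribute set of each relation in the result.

Candidate keys of the original relation: {A, B}, {A, C}, {D}.
In {A, B, C, D, E}, {C} is not a superkey ({C}⁺ restricted to this set is {B, C}), so split on C → B into {B, C} and {A, C, D, E}.
{B, C} is in BCNF.
{A, C, D, E} is in BCNF.

{A, C, D, E}; {B, C}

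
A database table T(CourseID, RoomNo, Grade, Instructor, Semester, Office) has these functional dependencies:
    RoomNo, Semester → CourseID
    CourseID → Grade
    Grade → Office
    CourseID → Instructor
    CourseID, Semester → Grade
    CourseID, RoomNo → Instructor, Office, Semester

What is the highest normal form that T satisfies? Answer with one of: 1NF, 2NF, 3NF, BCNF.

Candidate keys: {CourseID, RoomNo}, {RoomNo, Semester}. Prime attributes: {CourseID, RoomNo, Semester}.
CourseID → Grade: {CourseID}⁺ = {CourseID, Grade, Instructor, Office}, which is not all of the attributes, so the left side is not a superkey — BCNF is violated.
CourseID → Grade has non-prime {Grade} on the right and a non-superkey on the left, so 3NF fails.
The proper key subset {CourseID} of {CourseID, RoomNo} determines non-prime {Grade, Instructor, Office}, so the relation is not even in 2NF.

1NF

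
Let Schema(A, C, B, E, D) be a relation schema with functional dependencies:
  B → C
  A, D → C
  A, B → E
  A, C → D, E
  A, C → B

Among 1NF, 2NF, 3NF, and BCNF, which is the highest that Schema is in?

Candidate keys: {A, B}, {A, C}, {A, D}. Prime attributes: {A, B, C, D}.
B → C: {B}⁺ = {B, C}, which is not all of the attributes, so the left side is not a superkey — BCNF is violated.
But every attribute on its right side ({C}) is prime, and the same holds for every other non-superkey FD, so 3NF still holds.

3NF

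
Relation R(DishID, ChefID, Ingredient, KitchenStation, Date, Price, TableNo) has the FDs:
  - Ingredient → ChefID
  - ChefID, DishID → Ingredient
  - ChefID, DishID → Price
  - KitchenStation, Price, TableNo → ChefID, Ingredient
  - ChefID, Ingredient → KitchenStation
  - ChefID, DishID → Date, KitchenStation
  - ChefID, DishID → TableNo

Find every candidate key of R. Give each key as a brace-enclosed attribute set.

{ChefID, DishID}, {DishID, Ingredient}, {DishID, KitchenStation, Price, TableNo}

No FD produces {DishID}, so it must be in every candidate key.
{ChefID, DishID}⁺ = {ChefID, Date, DishID, Ingredient, KitchenStation, Price, TableNo} — all of the relation — so {ChefID, DishID} is a candidate key.
{DishID, Ingredient}⁺ = {ChefID, Date, DishID, Ingredient, KitchenStation, Price, TableNo} — all of the relation — so {DishID, Ingredient} is a candidate key.
{DishID, KitchenStation, Price, TableNo}⁺ = {ChefID, Date, DishID, Ingredient, KitchenStation, Price, TableNo} — all of the relation — so {DishID, KitchenStation, Price, TableNo} is a candidate key.
No proper subset of any of these is a key, and no other minimal superkey exists.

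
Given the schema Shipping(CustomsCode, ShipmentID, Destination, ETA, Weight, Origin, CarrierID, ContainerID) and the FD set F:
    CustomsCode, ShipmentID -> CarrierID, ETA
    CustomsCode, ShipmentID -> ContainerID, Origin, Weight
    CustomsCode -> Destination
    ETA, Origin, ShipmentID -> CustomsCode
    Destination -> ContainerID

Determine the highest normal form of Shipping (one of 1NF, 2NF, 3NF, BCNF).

Candidate keys: {CustomsCode, ShipmentID}, {ETA, Origin, ShipmentID}. Prime attributes: {CustomsCode, ETA, Origin, ShipmentID}.
CustomsCode -> Destination breaks BCNF: {CustomsCode}⁺ = {ContainerID, CustomsCode, Destination}, so {CustomsCode} is not a superkey.
CustomsCode -> Destination determines the non-prime attribute {Destination} from a non-superkey — 3NF is violated.
The proper key subset {CustomsCode} of {CustomsCode, ShipmentID} determines non-prime {ContainerID, Destination}, so the relation is not even in 2NF.

1NF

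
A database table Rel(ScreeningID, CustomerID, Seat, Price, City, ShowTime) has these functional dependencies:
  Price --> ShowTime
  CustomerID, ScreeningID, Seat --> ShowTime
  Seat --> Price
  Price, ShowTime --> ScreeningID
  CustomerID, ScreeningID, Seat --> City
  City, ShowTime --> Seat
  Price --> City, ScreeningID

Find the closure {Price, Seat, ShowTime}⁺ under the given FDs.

Start with {Price, Seat, ShowTime}.
Price, ShowTime --> ScreeningID applies; add {ScreeningID} → now {Price, ScreeningID, Seat, ShowTime}.
Price --> City, ScreeningID applies; add {City} → now {City, Price, ScreeningID, Seat, ShowTime}.
No further FD applies.

{City, Price, ScreeningID, Seat, ShowTime}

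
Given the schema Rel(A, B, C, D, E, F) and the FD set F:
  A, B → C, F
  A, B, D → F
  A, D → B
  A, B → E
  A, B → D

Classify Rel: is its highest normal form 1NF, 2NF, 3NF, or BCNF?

Candidate keys: {A, B}, {A, D}. Prime attributes: {A, B, D}.
The left-hand side of every FD is a superkey, so BCNF is satisfied.

BCNF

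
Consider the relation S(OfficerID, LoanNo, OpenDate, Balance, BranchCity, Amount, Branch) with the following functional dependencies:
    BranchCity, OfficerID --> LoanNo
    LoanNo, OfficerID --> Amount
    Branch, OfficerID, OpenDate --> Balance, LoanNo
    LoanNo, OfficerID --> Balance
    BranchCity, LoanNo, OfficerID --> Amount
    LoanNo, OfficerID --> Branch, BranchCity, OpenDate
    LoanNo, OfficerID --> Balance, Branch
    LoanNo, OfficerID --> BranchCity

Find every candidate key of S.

{Branch, OfficerID, OpenDate}, {BranchCity, OfficerID}, {LoanNo, OfficerID}

No FD produces {OfficerID}, so it must be in every candidate key.
{BranchCity, OfficerID} is a candidate key since {BranchCity, OfficerID}⁺ = {Amount, Balance, Branch, BranchCity, LoanNo, OfficerID, OpenDate} covers every attribute.
{LoanNo, OfficerID} is a candidate key since {LoanNo, OfficerID}⁺ = {Amount, Balance, Branch, BranchCity, LoanNo, OfficerID, OpenDate} covers every attribute.
{Branch, OfficerID, OpenDate} is a candidate key since {Branch, OfficerID, OpenDate}⁺ = {Amount, Balance, Branch, BranchCity, LoanNo, OfficerID, OpenDate} covers every attribute.
No proper subset of any of these is a key, and no other minimal superkey exists.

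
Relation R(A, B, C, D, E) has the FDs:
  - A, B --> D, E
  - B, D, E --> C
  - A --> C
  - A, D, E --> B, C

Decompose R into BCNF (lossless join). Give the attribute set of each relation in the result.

Candidate keys of the original relation: {A, B}, {A, D, E}.
In {A, B, C, D, E}, {B, D, E} is not a superkey ({B, D, E}⁺ restricted to this set is {B, C, D, E}), so split on B, D, E --> C into {B, C, D, E} and {A, B, D, E}.
{B, C, D, E} is in BCNF.
{A, B, D, E} is in BCNF.

{A, B, D, E}; {B, C, D, E}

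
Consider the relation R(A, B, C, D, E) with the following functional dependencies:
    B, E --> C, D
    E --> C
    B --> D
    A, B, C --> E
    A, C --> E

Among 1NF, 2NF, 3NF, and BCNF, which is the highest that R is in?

Candidate keys: {A, B, C}, {A, B, E}. Prime attributes: {A, B, C, E}.
B, E --> C, D breaks BCNF: {B, E}⁺ = {B, C, D, E}, so {B, E} is not a superkey.
B, E --> C, D determines the non-prime attribute {D} from a non-superkey — 3NF is violated.
{B} is a proper subset of the key {A, B, C}, and {B}⁺ contains the non-prime attribute {D} — a partial dependency, so 2NF is violated.

1NF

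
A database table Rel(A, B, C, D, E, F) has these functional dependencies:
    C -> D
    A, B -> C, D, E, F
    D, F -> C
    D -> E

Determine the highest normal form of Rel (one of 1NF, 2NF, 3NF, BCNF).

Candidate key: {A, B}. Prime attributes: {A, B}.
C -> D breaks BCNF: {C}⁺ = {C, D, E}, so {C} is not a superkey.
C -> D determines the non-prime attribute {D} from a non-superkey — 3NF is violated.
Checking every proper subset of each key, none determines a non-prime attribute — 2NF is satisfied.

2NF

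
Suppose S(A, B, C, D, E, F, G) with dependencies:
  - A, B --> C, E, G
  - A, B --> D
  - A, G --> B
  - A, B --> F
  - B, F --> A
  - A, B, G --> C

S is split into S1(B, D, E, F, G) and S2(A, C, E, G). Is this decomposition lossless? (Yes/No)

S1 ∩ S2 = {E, G}; its closure under F is {E, G}.
Neither S1 nor S2 is contained in that closure, so the decomposition is lossy.

No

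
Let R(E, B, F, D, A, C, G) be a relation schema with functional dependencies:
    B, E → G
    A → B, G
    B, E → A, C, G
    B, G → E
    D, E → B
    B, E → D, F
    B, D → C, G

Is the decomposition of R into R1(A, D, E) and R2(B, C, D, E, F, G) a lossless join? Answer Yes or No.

Yes

R1 ∩ R2 = {D, E}; its closure under F is {A, B, C, D, E, F, G}.
Since R1 ⊆ {A, B, C, D, E, F, G}, the intersection is a superkey of R1; the decomposition is lossless.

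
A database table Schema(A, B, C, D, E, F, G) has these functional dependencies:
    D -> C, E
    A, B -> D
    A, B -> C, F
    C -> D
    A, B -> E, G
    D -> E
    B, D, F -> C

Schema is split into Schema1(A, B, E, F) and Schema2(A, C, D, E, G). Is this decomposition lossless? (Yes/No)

The shared attributes are {A, E} and {A, E}⁺ = {A, E}.
The closure covers neither Schema1 nor Schema2 entirely; the join is not lossless.

No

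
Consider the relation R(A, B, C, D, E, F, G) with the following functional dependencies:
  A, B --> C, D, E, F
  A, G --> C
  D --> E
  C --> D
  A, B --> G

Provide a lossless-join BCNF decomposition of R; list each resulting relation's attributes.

Candidate key of the original relation: {A, B}.
{A, B, C, D, E, F, G}: {A, G} determines {A, C, D, E, G} here but is not a superkey — split on A, G --> C, D, E, giving {A, C, D, E, G} and {A, B, F, G}.
{A, C, D, E, G}: {D} determines {D, E} here but is not a superkey — split on D --> E, giving {D, E} and {A, C, D, G}.
{D, E} has no BCNF violation.
{A, C, D, G}: {C} determines {C, D} here but is not a superkey — split on C --> D, giving {C, D} and {A, C, G}.
{C, D} has no BCNF violation.
{A, C, G} has no BCNF violation.
{A, B, F, G} has no BCNF violation.

{A, B, F, G}; {A, C, G}; {C, D}; {D, E}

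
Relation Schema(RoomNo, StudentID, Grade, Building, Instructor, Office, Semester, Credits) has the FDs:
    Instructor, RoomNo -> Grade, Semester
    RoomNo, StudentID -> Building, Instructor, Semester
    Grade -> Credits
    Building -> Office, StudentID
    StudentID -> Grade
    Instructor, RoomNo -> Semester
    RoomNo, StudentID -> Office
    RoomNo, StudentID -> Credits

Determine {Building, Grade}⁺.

{Building, Credits, Grade, Office, StudentID}

Start with {Building, Grade}.
Grade -> Credits applies; add {Credits} → now {Building, Credits, Grade}.
Building -> Office, StudentID applies; add {Office, StudentID} → now {Building, Credits, Grade, Office, StudentID}.
No further FD applies.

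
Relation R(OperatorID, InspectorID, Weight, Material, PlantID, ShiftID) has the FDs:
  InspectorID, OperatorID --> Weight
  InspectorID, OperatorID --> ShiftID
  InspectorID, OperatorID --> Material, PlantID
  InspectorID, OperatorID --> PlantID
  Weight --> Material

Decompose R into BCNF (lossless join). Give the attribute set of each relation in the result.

{InspectorID, OperatorID, PlantID, ShiftID, Weight}; {Material, Weight}

Candidate key of the original relation: {InspectorID, OperatorID}.
Within {InspectorID, Material, OperatorID, PlantID, ShiftID, Weight}: {Weight}⁺ ∩ {InspectorID, Material, OperatorID, PlantID, ShiftID, Weight} = {Material, Weight}, not the whole set, so Weight --> Material violates BCNF; decompose into {Material, Weight} and {InspectorID, OperatorID, PlantID, ShiftID, Weight}.
{Material, Weight} is in BCNF.
{InspectorID, OperatorID, PlantID, ShiftID, Weight} is in BCNF.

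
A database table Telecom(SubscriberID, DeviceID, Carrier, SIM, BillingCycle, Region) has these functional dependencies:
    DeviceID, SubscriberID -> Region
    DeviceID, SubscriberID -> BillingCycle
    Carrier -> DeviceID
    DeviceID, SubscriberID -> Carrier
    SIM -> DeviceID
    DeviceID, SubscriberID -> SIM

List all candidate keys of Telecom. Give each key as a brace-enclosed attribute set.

{SubscriberID} never appears on the right of any FD, so every key must include it.
{Carrier, SubscriberID}⁺ = {BillingCycle, Carrier, DeviceID, Region, SIM, SubscriberID} — all of the relation — so {Carrier, SubscriberID} is a candidate key.
{DeviceID, SubscriberID}⁺ = {BillingCycle, Carrier, DeviceID, Region, SIM, SubscriberID} — all of the relation — so {DeviceID, SubscriberID} is a candidate key.
{SIM, SubscriberID}⁺ = {BillingCycle, Carrier, DeviceID, Region, SIM, SubscriberID} — all of the relation — so {SIM, SubscriberID} is a candidate key.
These are minimal and exhaustive — every other superkey contains one of them.

{Carrier, SubscriberID}, {DeviceID, SubscriberID}, {SIM, SubscriberID}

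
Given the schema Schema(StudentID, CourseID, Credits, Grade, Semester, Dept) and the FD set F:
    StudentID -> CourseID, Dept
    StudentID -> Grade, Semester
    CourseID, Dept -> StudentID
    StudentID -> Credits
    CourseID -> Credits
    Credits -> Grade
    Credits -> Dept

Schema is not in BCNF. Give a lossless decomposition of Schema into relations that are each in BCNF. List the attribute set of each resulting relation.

{CourseID, Credits, Semester, StudentID}; {Credits, Dept, Grade}

Candidate keys of the original relation: {CourseID}, {StudentID}.
Within {CourseID, Credits, Dept, Grade, Semester, StudentID}: {Credits}⁺ ∩ {CourseID, Credits, Dept, Grade, Semester, StudentID} = {Credits, Dept, Grade}, not the whole set, so Credits -> Dept, Grade violates BCNF; decompose into {Credits, Dept, Grade} and {CourseID, Credits, Semester, StudentID}.
{Credits, Dept, Grade} has no BCNF violation.
{CourseID, Credits, Semester, StudentID} has no BCNF violation.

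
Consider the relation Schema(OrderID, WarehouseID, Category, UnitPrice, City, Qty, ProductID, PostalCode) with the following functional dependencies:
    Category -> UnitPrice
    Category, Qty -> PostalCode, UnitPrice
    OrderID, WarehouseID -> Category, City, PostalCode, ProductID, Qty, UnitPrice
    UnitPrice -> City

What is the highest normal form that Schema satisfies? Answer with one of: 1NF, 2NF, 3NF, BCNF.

2NF

Candidate key: {OrderID, WarehouseID}. Prime attributes: {OrderID, WarehouseID}.
Category -> UnitPrice breaks BCNF: {Category}⁺ = {Category, City, UnitPrice}, so {Category} is not a superkey.
Category -> UnitPrice determines the non-prime attribute {UnitPrice} from a non-superkey — 3NF is violated.
No non-prime attribute depends on a proper subset of any candidate key, so 2NF holds.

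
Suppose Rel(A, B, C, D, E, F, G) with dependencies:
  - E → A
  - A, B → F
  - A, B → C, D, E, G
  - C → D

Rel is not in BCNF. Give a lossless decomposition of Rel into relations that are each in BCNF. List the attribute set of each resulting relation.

Candidate keys of the original relation: {A, B}, {B, E}.
{A, B, C, D, E, F, G}: {E} determines {A, E} here but is not a superkey — split on E → A, giving {A, E} and {B, C, D, E, F, G}.
{A, E} is in BCNF.
{B, C, D, E, F, G}: {C} determines {C, D} here but is not a superkey — split on C → D, giving {C, D} and {B, C, E, F, G}.
{C, D} is in BCNF.
{B, C, E, F, G} is in BCNF.

{A, E}; {B, C, E, F, G}; {C, D}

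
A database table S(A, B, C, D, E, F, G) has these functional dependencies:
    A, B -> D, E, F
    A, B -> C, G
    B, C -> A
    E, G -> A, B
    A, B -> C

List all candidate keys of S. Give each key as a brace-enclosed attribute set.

{A, B}, {B, C}, {E, G}

{A, B}⁺ = {A, B, C, D, E, F, G} — all of the relation — so {A, B} is a candidate key.
{B, C}⁺ = {A, B, C, D, E, F, G} — all of the relation — so {B, C} is a candidate key.
{E, G}⁺ = {A, B, C, D, E, F, G} — all of the relation — so {E, G} is a candidate key.
No proper subset of any of these is a key, and no other minimal superkey exists.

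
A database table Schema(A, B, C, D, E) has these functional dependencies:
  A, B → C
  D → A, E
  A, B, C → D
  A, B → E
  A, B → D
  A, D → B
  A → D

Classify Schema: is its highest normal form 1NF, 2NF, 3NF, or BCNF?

Candidate keys: {A}, {D}. Prime attributes: {A, D}.
Every FD has a superkey on the left, so the relation is in BCNF.

BCNF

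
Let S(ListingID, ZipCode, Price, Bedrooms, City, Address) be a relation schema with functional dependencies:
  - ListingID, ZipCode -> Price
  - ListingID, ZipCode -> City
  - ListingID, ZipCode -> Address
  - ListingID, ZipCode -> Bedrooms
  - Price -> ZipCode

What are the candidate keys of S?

{ListingID, Price}, {ListingID, ZipCode}

No FD produces {ListingID}, so it must be in every candidate key.
{ListingID, Price}⁺ = {Address, Bedrooms, City, ListingID, Price, ZipCode} — all of the relation — so {ListingID, Price} is a candidate key.
{ListingID, ZipCode}⁺ = {Address, Bedrooms, City, ListingID, Price, ZipCode} — all of the relation — so {ListingID, ZipCode} is a candidate key.
No proper subset of any of these is a key, and no other minimal superkey exists.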